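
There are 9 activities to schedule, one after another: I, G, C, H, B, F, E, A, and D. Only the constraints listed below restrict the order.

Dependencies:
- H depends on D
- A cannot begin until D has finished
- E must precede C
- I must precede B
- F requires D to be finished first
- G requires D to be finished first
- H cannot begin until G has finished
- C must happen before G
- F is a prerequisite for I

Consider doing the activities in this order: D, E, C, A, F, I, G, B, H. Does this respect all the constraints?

Checking each listed constraint against this order: for instance, D is in position 1 and H in position 9, so that constraint holds — and the remaining constraints check out the same way.

Yes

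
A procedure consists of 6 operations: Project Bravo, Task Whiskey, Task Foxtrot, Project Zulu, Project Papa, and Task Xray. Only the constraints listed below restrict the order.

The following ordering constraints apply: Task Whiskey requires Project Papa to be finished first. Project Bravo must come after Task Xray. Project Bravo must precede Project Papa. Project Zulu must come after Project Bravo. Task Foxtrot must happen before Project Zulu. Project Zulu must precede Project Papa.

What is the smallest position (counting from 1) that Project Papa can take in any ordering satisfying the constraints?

5

Working backwards through the constraints from Project Papa, its full set of required predecessors is Project Bravo, Task Foxtrot, Project Zulu, Task Xray — 4 of them.
So at minimum 4 operations come before Project Papa, putting Project Papa no earlier than position 5. That position is achievable by scheduling exactly those predecessors first.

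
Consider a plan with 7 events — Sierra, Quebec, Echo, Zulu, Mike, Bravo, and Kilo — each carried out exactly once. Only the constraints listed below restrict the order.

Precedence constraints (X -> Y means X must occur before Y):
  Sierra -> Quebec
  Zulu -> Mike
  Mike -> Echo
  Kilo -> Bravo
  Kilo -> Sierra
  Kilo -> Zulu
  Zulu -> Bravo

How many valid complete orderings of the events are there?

45

Only Kilo has no prerequisites, so it must go first.
Counting all ways to extend the partial order to a total order gives 45.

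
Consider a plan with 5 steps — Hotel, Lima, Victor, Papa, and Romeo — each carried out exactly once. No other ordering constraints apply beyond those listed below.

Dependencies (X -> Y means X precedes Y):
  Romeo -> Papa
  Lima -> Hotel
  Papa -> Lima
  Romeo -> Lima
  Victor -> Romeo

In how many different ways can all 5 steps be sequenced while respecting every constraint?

Only Victor has no prerequisites, so it must go first.
Every step is then forced in turn, so only 1 complete ordering is consistent with the constraints.

1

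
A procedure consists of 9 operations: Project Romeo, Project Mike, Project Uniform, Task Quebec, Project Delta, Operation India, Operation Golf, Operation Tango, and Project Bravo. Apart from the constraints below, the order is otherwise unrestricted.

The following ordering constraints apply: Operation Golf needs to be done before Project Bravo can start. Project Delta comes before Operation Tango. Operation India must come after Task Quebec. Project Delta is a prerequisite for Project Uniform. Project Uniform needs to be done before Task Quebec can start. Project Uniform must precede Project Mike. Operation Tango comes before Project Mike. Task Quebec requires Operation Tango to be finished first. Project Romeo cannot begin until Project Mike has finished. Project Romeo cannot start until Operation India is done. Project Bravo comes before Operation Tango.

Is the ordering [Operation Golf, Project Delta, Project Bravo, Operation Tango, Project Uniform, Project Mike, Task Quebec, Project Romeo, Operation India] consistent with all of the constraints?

No

The sequence places Project Romeo ahead of Operation India.
Since Operation India is required before Project Romeo, the ordering is invalid.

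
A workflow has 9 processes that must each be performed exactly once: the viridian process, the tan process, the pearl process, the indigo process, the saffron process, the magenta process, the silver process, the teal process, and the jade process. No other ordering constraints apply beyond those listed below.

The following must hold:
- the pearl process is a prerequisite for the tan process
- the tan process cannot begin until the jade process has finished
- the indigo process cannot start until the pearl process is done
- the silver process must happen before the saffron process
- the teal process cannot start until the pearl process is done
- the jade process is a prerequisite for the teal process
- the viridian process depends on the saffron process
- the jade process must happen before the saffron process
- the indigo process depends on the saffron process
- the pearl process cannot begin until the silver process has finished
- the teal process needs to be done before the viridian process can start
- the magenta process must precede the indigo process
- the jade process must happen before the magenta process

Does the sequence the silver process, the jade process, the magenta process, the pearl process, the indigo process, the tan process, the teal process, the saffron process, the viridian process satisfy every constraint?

Here the saffron process comes after the indigo process.
That contradicts the constraint that the saffron process must precede the indigo process.

No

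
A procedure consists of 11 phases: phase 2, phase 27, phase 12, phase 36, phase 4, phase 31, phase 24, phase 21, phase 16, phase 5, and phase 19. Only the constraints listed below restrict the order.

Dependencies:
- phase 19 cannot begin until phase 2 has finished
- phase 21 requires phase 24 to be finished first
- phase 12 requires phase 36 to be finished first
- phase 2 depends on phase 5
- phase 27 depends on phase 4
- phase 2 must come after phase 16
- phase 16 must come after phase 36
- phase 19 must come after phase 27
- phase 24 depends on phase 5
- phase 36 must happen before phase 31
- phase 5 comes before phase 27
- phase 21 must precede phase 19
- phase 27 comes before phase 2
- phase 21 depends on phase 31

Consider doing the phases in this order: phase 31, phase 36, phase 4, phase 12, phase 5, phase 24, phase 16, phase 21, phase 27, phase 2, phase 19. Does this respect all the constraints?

No

In the proposed order, phase 31 appears before phase 36.
Since phase 36 is required before phase 31, the ordering is invalid.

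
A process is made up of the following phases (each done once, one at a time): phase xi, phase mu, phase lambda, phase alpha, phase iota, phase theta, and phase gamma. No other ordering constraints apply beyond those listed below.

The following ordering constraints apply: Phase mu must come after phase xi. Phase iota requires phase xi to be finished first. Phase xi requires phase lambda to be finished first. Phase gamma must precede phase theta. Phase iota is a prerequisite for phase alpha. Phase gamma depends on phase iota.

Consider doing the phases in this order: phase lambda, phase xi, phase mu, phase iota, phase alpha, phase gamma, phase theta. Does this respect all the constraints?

Every stated constraint is respected: phase iota sits at position 4, ahead of phase gamma at position 6, and each of the other listed pairs likewise has the predecessor earlier in the sequence.

Yes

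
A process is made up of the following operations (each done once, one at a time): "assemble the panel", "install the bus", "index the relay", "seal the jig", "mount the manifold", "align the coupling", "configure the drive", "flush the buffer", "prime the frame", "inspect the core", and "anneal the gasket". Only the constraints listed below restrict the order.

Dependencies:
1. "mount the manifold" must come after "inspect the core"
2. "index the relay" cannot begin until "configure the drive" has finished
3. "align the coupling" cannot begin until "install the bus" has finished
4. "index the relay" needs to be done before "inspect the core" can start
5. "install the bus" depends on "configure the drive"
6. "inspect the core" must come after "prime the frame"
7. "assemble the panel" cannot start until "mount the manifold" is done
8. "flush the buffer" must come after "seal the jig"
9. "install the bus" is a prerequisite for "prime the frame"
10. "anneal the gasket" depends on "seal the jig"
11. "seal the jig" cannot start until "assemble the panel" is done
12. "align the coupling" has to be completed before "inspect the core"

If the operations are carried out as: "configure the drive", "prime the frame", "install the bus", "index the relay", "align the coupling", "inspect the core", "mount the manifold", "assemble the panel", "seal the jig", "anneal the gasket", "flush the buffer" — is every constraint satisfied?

No

In the proposed order, "prime the frame" appears before "install the bus".
Since "install the bus" is required before "prime the frame", the ordering is invalid.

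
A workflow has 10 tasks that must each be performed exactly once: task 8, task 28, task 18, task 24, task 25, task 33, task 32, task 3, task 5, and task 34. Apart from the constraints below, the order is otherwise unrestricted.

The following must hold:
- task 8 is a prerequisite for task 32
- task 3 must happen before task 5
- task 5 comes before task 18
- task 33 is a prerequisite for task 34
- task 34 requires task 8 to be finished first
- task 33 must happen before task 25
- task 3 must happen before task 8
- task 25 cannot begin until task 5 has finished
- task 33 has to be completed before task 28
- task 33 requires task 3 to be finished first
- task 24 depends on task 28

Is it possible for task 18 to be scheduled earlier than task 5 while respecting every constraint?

No

The constraints give a chain task 5 → task 18, which forces task 5 before task 18.
So no valid ordering can have task 18 before task 5.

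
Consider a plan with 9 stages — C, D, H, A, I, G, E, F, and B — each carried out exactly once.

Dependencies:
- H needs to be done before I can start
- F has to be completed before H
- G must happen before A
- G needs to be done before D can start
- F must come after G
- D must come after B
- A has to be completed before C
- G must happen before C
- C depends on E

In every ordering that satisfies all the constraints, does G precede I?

Tracing the constraints gives a chain: G → F → H → I.
That forces G before I in every valid schedule.

Yes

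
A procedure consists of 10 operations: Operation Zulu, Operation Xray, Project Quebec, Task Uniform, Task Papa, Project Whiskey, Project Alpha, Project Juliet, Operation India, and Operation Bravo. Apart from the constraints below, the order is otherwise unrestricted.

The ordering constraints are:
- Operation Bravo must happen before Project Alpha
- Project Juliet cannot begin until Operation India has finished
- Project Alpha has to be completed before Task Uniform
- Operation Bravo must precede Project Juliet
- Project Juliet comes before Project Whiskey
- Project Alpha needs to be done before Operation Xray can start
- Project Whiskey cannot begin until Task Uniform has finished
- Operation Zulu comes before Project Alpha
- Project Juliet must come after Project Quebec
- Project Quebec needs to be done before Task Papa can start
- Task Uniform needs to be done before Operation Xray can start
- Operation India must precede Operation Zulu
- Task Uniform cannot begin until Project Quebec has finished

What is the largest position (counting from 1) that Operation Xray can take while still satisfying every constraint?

Operation Xray has no required successors, so nothing stops it from going last (position 10).

10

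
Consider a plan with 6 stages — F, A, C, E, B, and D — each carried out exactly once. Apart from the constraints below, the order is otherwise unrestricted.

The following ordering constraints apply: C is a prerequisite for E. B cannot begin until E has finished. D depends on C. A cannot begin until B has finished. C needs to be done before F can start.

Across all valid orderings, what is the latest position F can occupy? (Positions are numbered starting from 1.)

No constraint forces any stage after F, so it can be placed last, in position 6.

6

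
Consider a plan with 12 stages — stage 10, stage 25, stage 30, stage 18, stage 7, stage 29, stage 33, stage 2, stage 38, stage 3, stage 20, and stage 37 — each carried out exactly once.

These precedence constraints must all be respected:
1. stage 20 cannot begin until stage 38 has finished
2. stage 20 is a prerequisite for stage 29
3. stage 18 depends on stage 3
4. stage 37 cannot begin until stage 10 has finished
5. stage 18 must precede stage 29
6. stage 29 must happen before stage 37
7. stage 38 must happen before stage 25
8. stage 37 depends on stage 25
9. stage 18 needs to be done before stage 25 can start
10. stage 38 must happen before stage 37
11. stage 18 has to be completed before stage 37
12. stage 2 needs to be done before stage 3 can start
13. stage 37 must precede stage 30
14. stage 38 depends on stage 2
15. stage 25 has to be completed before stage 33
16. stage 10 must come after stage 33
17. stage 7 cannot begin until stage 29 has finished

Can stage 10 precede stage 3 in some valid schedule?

Following stage 3 → stage 18 → stage 25 → stage 33 → stage 10, stage 3 must precede stage 10 in every valid ordering.
So no valid ordering can have stage 10 before stage 3.

No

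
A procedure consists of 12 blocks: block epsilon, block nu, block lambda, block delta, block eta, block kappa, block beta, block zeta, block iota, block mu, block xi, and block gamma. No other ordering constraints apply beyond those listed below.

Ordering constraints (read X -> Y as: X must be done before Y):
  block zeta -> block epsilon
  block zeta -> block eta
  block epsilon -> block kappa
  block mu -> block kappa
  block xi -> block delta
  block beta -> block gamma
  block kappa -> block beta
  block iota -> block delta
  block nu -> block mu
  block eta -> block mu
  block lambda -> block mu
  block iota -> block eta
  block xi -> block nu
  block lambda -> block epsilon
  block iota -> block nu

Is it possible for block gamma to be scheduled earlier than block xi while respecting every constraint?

Following block xi → block nu → block mu → block kappa → block beta → block gamma, block xi must precede block gamma in every valid ordering.
So no valid ordering can have block gamma before block xi.

No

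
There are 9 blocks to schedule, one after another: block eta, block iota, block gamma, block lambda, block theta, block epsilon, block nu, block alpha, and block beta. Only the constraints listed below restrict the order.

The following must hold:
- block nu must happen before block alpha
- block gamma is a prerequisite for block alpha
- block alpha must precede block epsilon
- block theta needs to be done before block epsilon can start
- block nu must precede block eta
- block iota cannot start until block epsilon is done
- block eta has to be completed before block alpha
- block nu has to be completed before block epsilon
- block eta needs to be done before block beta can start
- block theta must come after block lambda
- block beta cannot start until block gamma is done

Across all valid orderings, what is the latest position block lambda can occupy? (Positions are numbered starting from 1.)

The blocks that are forced after block lambda, directly or by a chain of constraints, are block iota, block theta, block epsilon. That's 3 blocks.
So at least 3 blocks follow block lambda, putting block lambda no later than position 6. That position is achievable by scheduling everything else first.

6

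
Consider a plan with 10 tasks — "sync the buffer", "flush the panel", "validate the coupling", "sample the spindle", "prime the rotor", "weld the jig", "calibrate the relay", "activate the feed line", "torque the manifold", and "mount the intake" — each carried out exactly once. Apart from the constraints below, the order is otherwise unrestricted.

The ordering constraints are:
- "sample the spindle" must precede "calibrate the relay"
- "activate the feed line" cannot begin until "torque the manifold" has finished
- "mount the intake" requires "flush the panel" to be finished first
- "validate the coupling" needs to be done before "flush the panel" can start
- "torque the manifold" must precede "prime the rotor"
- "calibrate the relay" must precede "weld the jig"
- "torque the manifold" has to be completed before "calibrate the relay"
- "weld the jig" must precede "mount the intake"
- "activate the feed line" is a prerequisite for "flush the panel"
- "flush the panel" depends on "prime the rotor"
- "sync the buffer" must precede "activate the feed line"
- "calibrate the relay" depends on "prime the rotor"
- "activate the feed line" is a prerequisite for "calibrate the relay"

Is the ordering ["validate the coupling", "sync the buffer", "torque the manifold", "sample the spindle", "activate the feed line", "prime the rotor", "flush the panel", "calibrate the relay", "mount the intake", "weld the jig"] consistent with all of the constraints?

In the proposed order, "mount the intake" appears before "weld the jig".
That contradicts the constraint that "weld the jig" must precede "mount the intake".

No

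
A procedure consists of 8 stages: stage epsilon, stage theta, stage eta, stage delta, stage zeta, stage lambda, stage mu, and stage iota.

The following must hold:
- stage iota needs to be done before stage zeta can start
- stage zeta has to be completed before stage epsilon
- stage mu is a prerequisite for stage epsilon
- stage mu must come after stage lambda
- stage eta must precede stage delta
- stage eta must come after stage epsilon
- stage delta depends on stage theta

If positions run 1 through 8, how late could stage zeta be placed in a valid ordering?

5

Every stage that must follow stage zeta has to come after it. Tracing all chains starting from stage zeta, those stages are: stage epsilon, stage eta, stage delta — 3 in total.
With 3 mandatory successors out of 8 stages total, the latest slot for stage zeta is 8−3 = 5, and it's reachable by doing all non-successors before stage zeta.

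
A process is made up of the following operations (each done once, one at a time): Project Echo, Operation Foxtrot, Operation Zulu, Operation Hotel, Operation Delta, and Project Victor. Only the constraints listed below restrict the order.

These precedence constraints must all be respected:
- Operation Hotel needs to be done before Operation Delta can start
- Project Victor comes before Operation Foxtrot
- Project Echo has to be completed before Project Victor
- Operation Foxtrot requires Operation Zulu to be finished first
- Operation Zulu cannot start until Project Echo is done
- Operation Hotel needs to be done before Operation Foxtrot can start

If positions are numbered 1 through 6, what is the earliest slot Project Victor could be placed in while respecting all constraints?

2

Working backwards through the constraints from Project Victor, its only required predecessor is Project Echo.
With 1 mandatory predecessor, the earliest Project Victor can sit is position 1+1 = 2, and placing just that one first achieves it.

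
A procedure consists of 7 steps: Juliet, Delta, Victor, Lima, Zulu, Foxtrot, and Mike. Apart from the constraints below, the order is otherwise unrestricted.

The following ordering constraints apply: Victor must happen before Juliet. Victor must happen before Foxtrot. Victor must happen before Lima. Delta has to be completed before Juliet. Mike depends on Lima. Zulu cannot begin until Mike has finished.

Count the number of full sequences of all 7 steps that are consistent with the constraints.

80

2 steps have no prerequisites (Delta, Victor), so any of them could come first.
Enumerating by repeatedly choosing an available step (one whose prerequisites are all placed) gives 80 distinct complete orderings.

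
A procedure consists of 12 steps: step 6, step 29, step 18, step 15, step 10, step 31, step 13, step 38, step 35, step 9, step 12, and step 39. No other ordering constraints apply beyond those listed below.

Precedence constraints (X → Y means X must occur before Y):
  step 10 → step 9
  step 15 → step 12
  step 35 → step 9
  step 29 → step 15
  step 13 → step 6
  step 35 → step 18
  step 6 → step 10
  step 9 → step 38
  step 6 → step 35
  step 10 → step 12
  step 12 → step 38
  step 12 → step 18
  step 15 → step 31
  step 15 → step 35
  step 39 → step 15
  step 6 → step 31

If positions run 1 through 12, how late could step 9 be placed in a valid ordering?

11

The only step forced after step 9 (directly or by a chain) is step 38.
So at least 1 step follows step 9, putting step 9 no later than position 11. That position is achievable by scheduling everything else first.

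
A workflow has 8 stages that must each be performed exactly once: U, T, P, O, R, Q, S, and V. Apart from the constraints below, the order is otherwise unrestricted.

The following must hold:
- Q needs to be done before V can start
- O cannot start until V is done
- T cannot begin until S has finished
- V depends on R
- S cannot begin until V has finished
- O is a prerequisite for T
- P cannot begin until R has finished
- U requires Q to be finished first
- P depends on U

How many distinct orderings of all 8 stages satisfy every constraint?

2 stages have no prerequisites (R, Q), so any of them could come first.
Enumerating by repeatedly choosing an available stage (one whose prerequisites are all placed) gives 70 distinct complete orderings.

70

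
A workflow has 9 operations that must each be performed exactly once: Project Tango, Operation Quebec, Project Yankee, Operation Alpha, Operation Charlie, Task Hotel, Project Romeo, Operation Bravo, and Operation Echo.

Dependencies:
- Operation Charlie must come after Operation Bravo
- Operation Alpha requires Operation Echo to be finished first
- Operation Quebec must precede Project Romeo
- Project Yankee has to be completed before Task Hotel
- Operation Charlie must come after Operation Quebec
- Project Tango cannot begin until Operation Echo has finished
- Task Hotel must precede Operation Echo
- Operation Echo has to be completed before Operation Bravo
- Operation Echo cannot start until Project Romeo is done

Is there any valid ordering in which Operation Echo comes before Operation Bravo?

Yes

The constraints force Operation Echo before Operation Bravo, so yes — every valid ordering has Operation Echo earlier.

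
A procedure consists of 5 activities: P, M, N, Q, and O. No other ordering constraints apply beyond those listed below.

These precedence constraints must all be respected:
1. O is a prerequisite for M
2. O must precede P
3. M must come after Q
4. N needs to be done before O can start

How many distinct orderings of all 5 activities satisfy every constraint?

7

The activities with no prerequisites are N, Q; any of them can be placed first.
Systematically extending each partial ordering one activity at a time and counting, there are 7 complete orderings.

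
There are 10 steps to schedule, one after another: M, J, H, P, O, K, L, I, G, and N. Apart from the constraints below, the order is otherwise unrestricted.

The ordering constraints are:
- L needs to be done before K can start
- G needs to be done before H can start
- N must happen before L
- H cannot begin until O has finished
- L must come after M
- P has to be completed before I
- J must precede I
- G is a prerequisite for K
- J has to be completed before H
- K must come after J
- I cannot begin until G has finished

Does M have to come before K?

Yes

Following the dependencies: M → L → K.
Hence M necessarily comes before K.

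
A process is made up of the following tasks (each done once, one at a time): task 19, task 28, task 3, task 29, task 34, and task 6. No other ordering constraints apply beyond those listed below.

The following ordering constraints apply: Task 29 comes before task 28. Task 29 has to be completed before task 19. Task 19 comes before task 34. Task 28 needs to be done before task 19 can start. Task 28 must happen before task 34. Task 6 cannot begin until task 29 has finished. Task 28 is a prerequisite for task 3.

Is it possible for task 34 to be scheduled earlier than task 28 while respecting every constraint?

Following task 28 → task 34, task 28 must precede task 34 in every valid ordering.
So no valid ordering can have task 34 before task 28.

No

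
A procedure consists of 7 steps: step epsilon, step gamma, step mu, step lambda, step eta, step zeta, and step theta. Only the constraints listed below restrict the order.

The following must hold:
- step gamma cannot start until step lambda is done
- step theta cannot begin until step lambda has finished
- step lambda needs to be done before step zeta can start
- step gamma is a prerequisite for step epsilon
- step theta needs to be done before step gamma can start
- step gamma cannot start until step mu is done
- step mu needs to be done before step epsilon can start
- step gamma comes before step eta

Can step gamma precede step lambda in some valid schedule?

No

Following step lambda → step gamma, step lambda must precede step gamma in every valid ordering.
Hence step gamma can never be scheduled before step lambda.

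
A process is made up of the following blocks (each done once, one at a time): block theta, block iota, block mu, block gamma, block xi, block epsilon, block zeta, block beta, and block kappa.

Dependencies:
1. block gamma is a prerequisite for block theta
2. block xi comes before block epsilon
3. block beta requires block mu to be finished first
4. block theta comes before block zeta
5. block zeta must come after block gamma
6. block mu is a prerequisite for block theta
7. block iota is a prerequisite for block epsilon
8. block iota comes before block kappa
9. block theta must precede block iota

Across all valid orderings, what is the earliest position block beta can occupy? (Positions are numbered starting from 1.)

Working backwards through the constraints from block beta, its only required predecessor is block mu.
So at minimum 1 block comes before block beta, putting block beta no earlier than position 2. That position is achievable by scheduling exactly that predecessor first.

2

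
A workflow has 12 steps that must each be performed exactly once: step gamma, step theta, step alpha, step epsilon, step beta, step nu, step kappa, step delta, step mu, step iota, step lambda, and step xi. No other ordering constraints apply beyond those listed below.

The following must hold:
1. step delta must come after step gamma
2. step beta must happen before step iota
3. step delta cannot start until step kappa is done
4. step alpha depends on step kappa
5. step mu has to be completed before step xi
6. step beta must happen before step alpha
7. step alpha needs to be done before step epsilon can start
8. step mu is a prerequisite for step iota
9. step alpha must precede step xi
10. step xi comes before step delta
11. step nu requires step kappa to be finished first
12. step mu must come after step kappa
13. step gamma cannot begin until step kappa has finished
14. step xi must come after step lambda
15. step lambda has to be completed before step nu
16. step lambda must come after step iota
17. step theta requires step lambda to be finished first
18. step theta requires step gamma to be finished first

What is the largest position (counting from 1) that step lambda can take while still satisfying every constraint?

Following every chain forward from step lambda, the steps that must come later are step theta, step nu, step delta, step xi — 4 of them.
With 4 mandatory successors out of 12 steps total, the latest slot for step lambda is 12−4 = 8, and it's reachable by doing all non-successors before step lambda.

8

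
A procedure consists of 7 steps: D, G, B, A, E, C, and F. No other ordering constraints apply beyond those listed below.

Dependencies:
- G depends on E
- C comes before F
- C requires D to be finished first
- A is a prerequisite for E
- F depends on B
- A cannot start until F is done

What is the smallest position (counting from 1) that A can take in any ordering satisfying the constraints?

Every step that must precede A has to come before it. Tracing all chains that end at A, those steps are: D, B, C, F — 4 in total.
With 4 mandatory predecessors, the earliest A can sit is position 4+1 = 5, and placing just those 4 first achieves it.

5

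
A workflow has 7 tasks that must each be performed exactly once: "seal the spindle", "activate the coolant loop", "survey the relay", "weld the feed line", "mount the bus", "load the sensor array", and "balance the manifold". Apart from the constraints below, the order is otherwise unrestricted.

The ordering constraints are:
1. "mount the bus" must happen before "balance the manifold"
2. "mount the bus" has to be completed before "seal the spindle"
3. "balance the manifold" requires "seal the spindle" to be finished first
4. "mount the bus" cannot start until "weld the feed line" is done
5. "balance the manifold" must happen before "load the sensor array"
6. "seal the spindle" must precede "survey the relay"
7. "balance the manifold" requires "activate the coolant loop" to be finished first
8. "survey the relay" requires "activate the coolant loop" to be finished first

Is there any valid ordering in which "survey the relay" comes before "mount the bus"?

The constraints give a chain "mount the bus" → "seal the spindle" → "survey the relay", which forces "mount the bus" before "survey the relay".
So no valid ordering can have "survey the relay" before "mount the bus".

No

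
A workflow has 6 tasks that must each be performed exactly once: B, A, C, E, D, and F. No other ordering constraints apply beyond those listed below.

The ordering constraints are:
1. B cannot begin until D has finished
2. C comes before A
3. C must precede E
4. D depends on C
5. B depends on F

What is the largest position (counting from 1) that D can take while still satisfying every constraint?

5

Following the constraints forward from D, its only required successor is B.
With 1 mandatory successor out of 6 tasks total, the latest slot for D is 6−1 = 5, and it's reachable by doing all non-successors before D.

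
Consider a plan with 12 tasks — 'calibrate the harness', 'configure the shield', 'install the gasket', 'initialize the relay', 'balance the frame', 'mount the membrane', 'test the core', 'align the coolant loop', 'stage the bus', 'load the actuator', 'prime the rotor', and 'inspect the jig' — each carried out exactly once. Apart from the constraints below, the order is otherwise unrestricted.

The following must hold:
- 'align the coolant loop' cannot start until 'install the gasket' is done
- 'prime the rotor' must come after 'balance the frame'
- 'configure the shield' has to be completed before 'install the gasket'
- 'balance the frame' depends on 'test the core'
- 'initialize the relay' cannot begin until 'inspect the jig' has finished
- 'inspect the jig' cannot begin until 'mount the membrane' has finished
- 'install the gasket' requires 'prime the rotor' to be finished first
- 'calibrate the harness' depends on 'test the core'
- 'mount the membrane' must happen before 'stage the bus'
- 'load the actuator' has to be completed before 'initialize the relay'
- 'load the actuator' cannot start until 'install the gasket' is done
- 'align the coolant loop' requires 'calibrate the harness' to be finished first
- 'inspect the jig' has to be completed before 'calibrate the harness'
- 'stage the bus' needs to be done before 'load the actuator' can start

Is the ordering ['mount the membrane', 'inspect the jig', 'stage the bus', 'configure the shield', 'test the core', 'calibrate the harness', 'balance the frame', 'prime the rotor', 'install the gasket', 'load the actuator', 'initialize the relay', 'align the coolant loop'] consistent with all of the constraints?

Yes

Every stated constraint is respected: 'inspect the jig' sits at position 2, ahead of 'initialize the relay' at position 11, and each of the other listed pairs likewise has the predecessor earlier in the sequence.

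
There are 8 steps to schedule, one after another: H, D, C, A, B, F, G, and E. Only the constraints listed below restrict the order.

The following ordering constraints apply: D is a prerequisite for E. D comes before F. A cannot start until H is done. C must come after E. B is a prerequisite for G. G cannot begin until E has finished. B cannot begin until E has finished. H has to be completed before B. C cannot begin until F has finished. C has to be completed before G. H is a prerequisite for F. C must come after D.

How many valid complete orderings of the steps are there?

80

The steps with no prerequisites are H, D; any of them can be placed first.
Enumerating by repeatedly choosing an available step (one whose prerequisites are all placed) gives 80 distinct complete orderings.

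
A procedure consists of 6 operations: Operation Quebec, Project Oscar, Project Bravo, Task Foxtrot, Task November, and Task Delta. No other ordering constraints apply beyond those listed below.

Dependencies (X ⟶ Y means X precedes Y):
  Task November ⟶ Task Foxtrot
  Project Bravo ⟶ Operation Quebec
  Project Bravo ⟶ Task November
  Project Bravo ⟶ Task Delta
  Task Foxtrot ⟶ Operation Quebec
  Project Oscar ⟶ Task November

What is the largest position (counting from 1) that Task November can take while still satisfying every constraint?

The operations that are forced after Task November, directly or by a chain of constraints, are Operation Quebec, Task Foxtrot. That's 2 operations.
So at least 2 operations follow Task November, putting Task November no later than position 4. That position is achievable by scheduling everything else first.

4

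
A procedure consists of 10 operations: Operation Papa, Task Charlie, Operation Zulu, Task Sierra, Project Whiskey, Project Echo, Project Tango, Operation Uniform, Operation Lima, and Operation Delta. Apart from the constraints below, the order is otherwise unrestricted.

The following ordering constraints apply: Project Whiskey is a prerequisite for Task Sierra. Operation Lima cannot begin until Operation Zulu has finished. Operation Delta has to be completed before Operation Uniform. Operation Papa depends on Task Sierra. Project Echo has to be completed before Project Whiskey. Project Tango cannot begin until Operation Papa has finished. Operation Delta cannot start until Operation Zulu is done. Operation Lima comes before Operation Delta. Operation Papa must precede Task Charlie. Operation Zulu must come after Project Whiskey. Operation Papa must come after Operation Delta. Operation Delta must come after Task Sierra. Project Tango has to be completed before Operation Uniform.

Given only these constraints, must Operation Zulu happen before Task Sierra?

No

Operation Zulu and Task Sierra are not related by any chain of constraints.
There exist valid orderings with Task Sierra before Operation Zulu, so Operation Zulu is not required to come first.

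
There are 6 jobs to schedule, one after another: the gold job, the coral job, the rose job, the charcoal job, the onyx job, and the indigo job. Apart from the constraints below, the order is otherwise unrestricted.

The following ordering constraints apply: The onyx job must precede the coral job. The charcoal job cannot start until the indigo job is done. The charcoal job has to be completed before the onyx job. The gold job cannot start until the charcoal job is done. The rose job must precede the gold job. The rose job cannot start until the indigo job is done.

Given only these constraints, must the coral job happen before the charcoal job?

No

There is a chain the charcoal job → the onyx job → the coral job, which puts the charcoal job before the coral job.
So the coral job does not have to come before the charcoal job — it cannot.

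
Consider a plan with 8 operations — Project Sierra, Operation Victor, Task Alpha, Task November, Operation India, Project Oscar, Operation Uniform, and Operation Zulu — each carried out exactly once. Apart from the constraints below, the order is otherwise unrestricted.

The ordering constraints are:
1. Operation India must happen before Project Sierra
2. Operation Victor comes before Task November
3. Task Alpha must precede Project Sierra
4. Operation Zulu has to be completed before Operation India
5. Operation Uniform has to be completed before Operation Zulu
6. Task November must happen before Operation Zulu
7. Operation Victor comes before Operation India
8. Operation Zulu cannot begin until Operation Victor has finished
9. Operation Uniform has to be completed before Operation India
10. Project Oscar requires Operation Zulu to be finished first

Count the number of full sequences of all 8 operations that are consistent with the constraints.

3 operations have no prerequisites (Operation Victor, Task Alpha, Operation Uniform), so any of them could come first.
Counting all ways to extend the partial order to a total order gives 60.

60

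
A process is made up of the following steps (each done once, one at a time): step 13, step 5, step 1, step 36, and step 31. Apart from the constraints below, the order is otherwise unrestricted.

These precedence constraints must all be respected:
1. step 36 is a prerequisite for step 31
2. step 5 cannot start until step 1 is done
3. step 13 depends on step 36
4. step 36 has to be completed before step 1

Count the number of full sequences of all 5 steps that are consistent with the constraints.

12

Step 36 is the only step with nothing required before it, so every ordering starts there.
Counting all ways to extend the partial order to a total order gives 12.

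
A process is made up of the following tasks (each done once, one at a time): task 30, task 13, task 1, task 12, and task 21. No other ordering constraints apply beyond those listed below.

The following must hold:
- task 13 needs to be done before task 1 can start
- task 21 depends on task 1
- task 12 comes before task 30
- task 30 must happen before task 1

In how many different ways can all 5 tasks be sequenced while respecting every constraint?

2 tasks have no prerequisites (task 13, task 12), so any of them could come first.
Counting all ways to extend the partial order to a total order gives 3.

3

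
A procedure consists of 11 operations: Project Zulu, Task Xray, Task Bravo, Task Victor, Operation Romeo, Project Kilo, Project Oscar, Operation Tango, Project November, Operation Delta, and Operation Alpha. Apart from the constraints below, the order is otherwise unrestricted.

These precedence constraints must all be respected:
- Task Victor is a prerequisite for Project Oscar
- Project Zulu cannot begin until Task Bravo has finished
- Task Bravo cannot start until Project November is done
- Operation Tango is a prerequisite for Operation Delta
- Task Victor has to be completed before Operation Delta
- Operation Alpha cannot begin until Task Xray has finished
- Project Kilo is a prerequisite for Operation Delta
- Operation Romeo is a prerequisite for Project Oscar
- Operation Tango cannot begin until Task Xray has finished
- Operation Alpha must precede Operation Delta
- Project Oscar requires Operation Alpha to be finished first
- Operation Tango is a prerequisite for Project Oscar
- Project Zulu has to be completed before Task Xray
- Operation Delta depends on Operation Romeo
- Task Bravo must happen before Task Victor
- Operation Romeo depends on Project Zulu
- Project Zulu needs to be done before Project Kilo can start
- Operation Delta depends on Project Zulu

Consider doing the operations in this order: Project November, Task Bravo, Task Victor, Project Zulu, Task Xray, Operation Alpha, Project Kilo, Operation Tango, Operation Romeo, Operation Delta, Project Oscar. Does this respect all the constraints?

Yes

Going through the constraints one by one, each required predecessor appears earlier in the sequence than its dependent — e.g. Task Victor (position 3) is before Project Oscar (position 11), as required.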